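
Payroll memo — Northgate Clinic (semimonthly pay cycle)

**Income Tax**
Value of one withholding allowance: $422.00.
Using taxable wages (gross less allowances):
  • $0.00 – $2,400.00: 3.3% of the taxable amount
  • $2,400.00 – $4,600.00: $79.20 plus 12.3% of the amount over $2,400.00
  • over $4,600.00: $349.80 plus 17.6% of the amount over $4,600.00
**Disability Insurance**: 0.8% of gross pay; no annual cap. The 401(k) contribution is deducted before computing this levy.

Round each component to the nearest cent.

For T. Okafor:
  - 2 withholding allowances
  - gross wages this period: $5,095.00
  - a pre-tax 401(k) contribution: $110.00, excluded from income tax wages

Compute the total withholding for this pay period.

$333.22

Income Tax: taxable = $5,095.00 − $110.00 − 2×$422.00 = $4,141.00
  $79.20 + 12.3% × ($4,141.00 − $2,400.00) = $79.20 + 12.3% × $1,741.00 = $293.34
Disability Insurance: 0.8% × $4,985.00 = $39.88
Total: $293.34 + $39.88 = $333.22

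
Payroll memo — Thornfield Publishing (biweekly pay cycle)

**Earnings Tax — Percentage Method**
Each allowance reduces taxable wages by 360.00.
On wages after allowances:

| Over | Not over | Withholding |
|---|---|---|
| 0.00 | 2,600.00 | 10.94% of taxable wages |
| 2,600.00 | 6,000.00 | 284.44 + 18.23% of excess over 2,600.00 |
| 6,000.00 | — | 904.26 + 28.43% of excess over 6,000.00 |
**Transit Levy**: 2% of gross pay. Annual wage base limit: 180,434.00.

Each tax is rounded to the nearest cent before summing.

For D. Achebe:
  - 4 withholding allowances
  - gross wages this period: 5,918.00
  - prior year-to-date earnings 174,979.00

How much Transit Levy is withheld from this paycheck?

109.10

Transit Levy: cap 180,434.00 − YTD 174,979.00 = 5,455.00 subject; 2% × 5,455.00 = 109.10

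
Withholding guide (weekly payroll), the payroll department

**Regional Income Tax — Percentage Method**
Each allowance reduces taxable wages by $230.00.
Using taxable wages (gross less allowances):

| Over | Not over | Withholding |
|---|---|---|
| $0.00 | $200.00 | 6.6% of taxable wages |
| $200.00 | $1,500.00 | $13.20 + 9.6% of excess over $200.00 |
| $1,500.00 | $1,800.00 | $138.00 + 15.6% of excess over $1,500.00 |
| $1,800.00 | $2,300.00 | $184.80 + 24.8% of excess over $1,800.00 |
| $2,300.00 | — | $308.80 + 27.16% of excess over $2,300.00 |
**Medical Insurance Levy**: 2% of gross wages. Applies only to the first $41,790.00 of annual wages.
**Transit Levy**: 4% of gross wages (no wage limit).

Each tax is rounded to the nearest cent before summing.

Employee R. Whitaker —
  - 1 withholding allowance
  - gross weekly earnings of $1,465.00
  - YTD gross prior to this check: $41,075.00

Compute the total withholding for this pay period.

Regional Income Tax: taxable = $1,465.00 − 1×$230.00 = $1,235.00
  $13.20 + 9.6% × ($1,235.00 − $200.00) = $13.20 + 9.6% × $1,035.00 = $112.56
Medical Insurance Levy: cap $41,790.00 − YTD $41,075.00 = $715.00 subject; 2% × $715.00 = $14.30
Transit Levy: 4% × $1,465.00 = $58.60
Total: $112.56 + $14.30 + $58.60 = $185.46

$185.46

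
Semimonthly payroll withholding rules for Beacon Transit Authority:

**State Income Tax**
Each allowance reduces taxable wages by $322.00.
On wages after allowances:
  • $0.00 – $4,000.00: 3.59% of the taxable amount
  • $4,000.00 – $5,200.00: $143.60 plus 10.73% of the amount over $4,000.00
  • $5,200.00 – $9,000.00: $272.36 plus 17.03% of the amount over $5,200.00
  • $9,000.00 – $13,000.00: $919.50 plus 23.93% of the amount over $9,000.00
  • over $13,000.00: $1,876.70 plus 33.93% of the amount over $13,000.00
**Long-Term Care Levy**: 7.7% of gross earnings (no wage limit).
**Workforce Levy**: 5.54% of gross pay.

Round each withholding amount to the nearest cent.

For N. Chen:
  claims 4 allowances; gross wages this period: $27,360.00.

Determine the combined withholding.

$9,934.49

State Income Tax: taxable = $27,360.00 − 4×$322.00 = $26,072.00
  $1,876.70 + 33.93% × ($26,072.00 − $13,000.00) = $1,876.70 + 33.93% × $13,072.00 = $6,312.03
Long-Term Care Levy: 7.7% × $27,360.00 = $2,106.72
Workforce Levy: 5.54% × $27,360.00 = $1,515.74
Total: $6,312.03 + $2,106.72 + $1,515.74 = $9,934.49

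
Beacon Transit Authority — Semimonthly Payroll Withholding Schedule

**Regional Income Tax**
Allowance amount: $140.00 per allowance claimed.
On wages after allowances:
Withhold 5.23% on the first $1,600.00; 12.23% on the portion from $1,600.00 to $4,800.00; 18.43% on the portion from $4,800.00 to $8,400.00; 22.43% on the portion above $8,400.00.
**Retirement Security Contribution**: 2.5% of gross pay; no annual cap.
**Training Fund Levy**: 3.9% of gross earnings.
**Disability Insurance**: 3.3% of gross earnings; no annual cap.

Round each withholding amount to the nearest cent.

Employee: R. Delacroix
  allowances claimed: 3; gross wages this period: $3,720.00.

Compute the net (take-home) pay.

Regional Income Tax: taxable = $3,720.00 − 3×$140.00 = $3,300.00
  $83.68 + 12.23% × ($3,300.00 − $1,600.00) = $83.68 + 12.23% × $1,700.00 = $291.59
Retirement Security Contribution: 2.5% × $3,720.00 = $93.00
Training Fund Levy: 3.9% × $3,720.00 = $145.08
Disability Insurance: 3.3% × $3,720.00 = $122.76
Total withheld: $291.59 + $93.00 + $145.08 + $122.76 = $652.43
Net pay: $3,720.00 − $652.43 = $3,067.57

$3,067.57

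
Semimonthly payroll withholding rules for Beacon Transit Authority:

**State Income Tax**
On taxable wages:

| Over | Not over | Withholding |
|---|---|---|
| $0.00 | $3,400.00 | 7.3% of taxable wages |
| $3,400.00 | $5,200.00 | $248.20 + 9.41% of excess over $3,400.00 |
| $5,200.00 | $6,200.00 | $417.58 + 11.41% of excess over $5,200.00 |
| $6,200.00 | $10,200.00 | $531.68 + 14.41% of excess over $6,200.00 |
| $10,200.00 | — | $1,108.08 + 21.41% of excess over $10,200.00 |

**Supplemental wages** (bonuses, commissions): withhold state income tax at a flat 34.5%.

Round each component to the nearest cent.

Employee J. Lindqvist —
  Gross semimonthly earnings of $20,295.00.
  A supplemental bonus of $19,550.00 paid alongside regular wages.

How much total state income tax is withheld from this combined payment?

$10,014.17

State Income Tax: taxable = $20,295.00
  $1,108.08 + 21.41% × ($20,295.00 − $10,200.00) = $1,108.08 + 21.41% × $10,095.00 = $3,269.42
Supplemental (34.5% flat on bonus): 34.5% × $19,550.00 = $6,744.75
Total state income tax: $3,269.42 + $6,744.75 = $10,014.17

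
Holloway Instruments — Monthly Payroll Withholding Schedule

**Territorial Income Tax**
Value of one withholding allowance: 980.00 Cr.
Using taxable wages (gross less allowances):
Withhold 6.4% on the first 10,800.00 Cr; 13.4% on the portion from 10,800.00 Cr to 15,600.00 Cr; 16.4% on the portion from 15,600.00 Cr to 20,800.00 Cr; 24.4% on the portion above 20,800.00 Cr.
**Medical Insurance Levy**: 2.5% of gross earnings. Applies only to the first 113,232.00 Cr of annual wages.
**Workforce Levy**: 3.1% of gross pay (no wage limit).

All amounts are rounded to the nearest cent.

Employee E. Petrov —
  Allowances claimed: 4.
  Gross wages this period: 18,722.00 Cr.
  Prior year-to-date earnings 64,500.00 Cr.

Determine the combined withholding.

2,275.90 Cr

Territorial Income Tax: taxable = 18,722.00 Cr − 4×980.00 Cr = 14,802.00 Cr
  691.20 Cr + 13.4% × (14,802.00 Cr − 10,800.00 Cr) = 691.20 Cr + 13.4% × 4,002.00 Cr = 1,227.47 Cr
Medical Insurance Levy: 2.5% × 18,722.00 Cr = 468.05 Cr
Workforce Levy: 3.1% × 18,722.00 Cr = 580.38 Cr
Total: 1,227.47 Cr + 468.05 Cr + 580.38 Cr = 2,275.90 Cr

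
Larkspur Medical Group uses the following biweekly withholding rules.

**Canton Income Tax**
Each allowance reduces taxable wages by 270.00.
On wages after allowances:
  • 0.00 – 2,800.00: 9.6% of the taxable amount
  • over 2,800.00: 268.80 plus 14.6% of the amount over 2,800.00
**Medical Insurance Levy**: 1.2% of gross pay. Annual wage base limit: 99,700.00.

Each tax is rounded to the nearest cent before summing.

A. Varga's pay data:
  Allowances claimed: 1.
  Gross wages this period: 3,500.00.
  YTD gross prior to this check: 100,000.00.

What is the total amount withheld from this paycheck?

Canton Income Tax: taxable = 3,500.00 − 1×270.00 = 3,230.00
  268.80 + 14.6% × (3,230.00 − 2,800.00) = 268.80 + 14.6% × 430.00 = 331.58
Medical Insurance Levy: YTD 100,000.00 ≥ cap 99,700.00 → 0.00
Total: 331.58 + 0.00 = 331.58

331.58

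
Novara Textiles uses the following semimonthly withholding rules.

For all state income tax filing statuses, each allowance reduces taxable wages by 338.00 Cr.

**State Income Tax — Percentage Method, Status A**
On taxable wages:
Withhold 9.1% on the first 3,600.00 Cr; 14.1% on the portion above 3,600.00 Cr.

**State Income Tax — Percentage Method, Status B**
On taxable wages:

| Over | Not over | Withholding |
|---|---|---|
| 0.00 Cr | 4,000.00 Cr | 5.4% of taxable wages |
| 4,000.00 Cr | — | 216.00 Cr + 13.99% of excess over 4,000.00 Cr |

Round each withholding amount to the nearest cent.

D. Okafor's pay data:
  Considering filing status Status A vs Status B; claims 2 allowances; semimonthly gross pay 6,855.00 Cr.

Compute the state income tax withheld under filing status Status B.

State Income Tax (Status B): taxable = 6,855.00 Cr − 2×338.00 Cr = 6,179.00 Cr
  216.00 Cr + 13.99% × (6,179.00 Cr − 4,000.00 Cr) = 216.00 Cr + 13.99% × 2,179.00 Cr = 520.84 Cr

520.84 Cr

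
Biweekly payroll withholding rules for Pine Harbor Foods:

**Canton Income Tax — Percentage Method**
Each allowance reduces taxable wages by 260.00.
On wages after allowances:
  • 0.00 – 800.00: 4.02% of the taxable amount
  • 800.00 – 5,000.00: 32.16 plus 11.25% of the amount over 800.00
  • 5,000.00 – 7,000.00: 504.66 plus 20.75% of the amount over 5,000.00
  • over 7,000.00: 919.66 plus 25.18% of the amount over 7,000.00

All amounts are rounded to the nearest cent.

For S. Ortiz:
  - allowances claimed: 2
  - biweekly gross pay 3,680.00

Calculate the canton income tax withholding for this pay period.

Canton Income Tax: taxable = 3,680.00 − 2×260.00 = 3,160.00
  32.16 + 11.25% × (3,160.00 − 800.00) = 32.16 + 11.25% × 2,360.00 = 297.66

297.66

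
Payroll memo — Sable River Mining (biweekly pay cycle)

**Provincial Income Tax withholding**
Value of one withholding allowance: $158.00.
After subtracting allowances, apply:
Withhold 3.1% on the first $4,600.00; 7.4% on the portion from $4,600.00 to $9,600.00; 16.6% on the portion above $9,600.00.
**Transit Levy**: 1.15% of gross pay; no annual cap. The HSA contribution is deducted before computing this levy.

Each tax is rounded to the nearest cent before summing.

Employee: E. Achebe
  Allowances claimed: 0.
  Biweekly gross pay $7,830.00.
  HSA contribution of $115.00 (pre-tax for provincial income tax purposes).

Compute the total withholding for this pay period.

$461.83

Provincial Income Tax: taxable = $7,830.00 − $115.00 = $7,715.00
  $142.60 + 7.4% × ($7,715.00 − $4,600.00) = $142.60 + 7.4% × $3,115.00 = $373.11
Transit Levy: 1.15% × $7,715.00 = $88.72
Total: $373.11 + $88.72 = $461.83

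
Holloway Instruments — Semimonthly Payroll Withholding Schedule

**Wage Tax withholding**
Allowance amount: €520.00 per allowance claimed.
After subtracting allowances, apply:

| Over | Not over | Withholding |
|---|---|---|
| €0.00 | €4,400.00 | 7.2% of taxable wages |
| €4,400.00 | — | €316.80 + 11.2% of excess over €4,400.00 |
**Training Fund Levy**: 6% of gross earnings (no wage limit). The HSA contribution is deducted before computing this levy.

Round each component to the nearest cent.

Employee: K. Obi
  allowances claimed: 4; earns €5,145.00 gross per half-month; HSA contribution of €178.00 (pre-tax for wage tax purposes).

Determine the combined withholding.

€505.88

Wage Tax: taxable = €5,145.00 − €178.00 − 4×€520.00 = €2,887.00
  7.2% × €2,887.00 = €207.86
Training Fund Levy: 6% × €4,967.00 = €298.02
Total: €207.86 + €298.02 = €505.88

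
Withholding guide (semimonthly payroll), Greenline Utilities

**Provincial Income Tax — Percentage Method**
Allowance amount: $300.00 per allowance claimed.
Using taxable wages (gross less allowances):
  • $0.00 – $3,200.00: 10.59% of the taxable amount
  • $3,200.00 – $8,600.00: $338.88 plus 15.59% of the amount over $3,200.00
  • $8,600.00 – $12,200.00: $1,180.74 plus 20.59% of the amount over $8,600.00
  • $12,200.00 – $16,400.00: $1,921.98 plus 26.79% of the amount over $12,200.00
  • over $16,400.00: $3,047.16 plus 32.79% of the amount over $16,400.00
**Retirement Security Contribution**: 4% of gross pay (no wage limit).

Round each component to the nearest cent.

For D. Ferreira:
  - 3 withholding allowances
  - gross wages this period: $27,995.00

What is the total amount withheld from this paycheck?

$7,673.85

Provincial Income Tax: taxable = $27,995.00 − 3×$300.00 = $27,095.00
  $3,047.16 + 32.79% × ($27,095.00 − $16,400.00) = $3,047.16 + 32.79% × $10,695.00 = $6,554.05
Retirement Security Contribution: 4% × $27,995.00 = $1,119.80
Total: $6,554.05 + $1,119.80 = $7,673.85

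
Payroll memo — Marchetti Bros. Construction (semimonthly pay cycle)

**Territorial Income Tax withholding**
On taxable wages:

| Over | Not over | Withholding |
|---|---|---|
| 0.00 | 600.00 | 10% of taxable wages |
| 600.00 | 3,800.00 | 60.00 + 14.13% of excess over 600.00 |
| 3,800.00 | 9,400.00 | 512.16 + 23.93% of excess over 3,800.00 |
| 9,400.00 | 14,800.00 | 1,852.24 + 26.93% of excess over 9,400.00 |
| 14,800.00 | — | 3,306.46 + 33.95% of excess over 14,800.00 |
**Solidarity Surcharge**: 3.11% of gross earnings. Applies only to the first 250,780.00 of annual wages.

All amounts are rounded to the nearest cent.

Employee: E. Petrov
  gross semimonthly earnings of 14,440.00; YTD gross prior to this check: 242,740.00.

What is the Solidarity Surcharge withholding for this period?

250.04

Solidarity Surcharge: cap 250,780.00 − YTD 242,740.00 = 8,040.00 subject; 3.11% × 8,040.00 = 250.04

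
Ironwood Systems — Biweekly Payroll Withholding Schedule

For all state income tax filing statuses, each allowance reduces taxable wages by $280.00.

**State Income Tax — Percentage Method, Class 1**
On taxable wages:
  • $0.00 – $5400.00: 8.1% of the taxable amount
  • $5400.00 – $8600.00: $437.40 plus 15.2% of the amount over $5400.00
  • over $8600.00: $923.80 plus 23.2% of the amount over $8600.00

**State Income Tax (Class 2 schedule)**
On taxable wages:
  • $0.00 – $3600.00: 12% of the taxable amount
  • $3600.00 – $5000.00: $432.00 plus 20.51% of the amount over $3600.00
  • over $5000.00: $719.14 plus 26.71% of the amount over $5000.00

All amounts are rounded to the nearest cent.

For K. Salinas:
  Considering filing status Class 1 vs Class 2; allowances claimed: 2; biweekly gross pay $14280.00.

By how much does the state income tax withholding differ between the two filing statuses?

State Income Tax (Class 1): taxable = $14280.00 − 2×$280.00 = $13720.00
  $923.80 + 23.2% × ($13720.00 − $8600.00) = $923.80 + 23.2% × $5120.00 = $2111.64
State Income Tax (Class 2): taxable = $14280.00 − 2×$280.00 = $13720.00
  $719.14 + 26.71% × ($13720.00 − $5000.00) = $719.14 + 26.71% × $8720.00 = $3048.25
Difference: |$2111.64 − $3048.25| = $936.61 (higher under Class 2)

$936.61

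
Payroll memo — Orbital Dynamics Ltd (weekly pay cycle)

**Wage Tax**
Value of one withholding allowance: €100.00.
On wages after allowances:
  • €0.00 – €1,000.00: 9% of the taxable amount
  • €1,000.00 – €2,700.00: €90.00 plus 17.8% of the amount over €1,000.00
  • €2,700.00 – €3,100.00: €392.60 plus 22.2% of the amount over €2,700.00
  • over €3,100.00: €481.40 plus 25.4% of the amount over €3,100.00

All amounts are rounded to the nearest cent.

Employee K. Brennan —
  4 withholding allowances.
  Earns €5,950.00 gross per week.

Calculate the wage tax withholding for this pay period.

€1,103.70

Wage Tax: taxable = €5,950.00 − 4×€100.00 = €5,550.00
  €481.40 + 25.4% × (€5,550.00 − €3,100.00) = €481.40 + 25.4% × €2,450.00 = €1,103.70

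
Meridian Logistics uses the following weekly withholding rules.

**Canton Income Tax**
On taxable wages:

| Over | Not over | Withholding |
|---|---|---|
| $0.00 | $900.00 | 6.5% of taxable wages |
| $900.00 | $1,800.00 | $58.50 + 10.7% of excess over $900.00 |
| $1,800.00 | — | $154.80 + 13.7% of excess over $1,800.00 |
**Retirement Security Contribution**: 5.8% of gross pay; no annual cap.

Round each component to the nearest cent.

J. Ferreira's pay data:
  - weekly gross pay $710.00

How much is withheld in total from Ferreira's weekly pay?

Canton Income Tax: taxable = $710.00
  6.5% × $710.00 = $46.15
Retirement Security Contribution: 5.8% × $710.00 = $41.18
Total: $46.15 + $41.18 = $87.33

$87.33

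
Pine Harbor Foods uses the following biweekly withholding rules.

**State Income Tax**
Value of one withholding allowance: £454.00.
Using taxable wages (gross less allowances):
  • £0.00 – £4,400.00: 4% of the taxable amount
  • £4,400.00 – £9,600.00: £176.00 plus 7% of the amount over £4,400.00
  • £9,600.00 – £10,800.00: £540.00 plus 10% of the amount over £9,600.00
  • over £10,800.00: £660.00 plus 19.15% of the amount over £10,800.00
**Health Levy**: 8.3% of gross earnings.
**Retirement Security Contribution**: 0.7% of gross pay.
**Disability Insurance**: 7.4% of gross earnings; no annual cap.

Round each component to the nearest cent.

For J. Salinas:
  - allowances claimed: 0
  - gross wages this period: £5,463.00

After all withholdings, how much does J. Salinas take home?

State Income Tax: taxable = £5,463.00
  £176.00 + 7% × (£5,463.00 − £4,400.00) = £176.00 + 7% × £1,063.00 = £250.41
Health Levy: 8.3% × £5,463.00 = £453.43
Retirement Security Contribution: 0.7% × £5,463.00 = £38.24
Disability Insurance: 7.4% × £5,463.00 = £404.26
Total withheld: £250.41 + £453.43 + £38.24 + £404.26 = £1,146.34
Net pay: £5,463.00 − £1,146.34 = £4,316.66

£4,316.66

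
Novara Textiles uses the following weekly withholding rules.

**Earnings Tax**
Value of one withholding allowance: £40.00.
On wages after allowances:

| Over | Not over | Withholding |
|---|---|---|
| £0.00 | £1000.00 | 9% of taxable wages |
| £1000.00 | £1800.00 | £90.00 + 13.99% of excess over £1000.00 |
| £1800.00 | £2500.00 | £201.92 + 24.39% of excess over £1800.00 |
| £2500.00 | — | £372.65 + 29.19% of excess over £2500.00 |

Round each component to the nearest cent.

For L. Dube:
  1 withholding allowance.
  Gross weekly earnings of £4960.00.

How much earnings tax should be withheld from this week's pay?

Earnings Tax: taxable = £4960.00 − 1×£40.00 = £4920.00
  £372.65 + 29.19% × (£4920.00 − £2500.00) = £372.65 + 29.19% × £2420.00 = £1079.05

£1079.05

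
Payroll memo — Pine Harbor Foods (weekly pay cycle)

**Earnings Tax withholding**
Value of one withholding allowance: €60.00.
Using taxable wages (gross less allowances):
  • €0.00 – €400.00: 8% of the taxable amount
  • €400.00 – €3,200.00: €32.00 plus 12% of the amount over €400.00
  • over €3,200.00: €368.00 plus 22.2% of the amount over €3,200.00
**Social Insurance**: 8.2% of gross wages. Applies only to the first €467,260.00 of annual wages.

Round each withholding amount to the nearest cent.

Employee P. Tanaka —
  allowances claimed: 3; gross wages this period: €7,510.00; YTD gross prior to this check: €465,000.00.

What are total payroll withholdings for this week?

Earnings Tax: taxable = €7,510.00 − 3×€60.00 = €7,330.00
  €368.00 + 22.2% × (€7,330.00 − €3,200.00) = €368.00 + 22.2% × €4,130.00 = €1,284.86
Social Insurance: cap €467,260.00 − YTD €465,000.00 = €2,260.00 subject; 8.2% × €2,260.00 = €185.32
Total: €1,284.86 + €185.32 = €1,470.18

€1,470.18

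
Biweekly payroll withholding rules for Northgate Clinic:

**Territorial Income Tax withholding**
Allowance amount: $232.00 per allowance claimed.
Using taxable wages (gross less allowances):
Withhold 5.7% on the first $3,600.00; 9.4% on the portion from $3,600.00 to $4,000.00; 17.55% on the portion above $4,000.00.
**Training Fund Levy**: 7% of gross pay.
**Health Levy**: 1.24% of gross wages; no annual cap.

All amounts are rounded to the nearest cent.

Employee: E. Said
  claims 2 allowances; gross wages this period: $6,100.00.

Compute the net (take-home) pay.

$5,067.44

Territorial Income Tax: taxable = $6,100.00 − 2×$232.00 = $5,636.00
  $242.80 + 17.55% × ($5,636.00 − $4,000.00) = $242.80 + 17.55% × $1,636.00 = $529.92
Training Fund Levy: 7% × $6,100.00 = $427.00
Health Levy: 1.24% × $6,100.00 = $75.64
Total withheld: $529.92 + $427.00 + $75.64 = $1,032.56
Net pay: $6,100.00 − $1,032.56 = $5,067.44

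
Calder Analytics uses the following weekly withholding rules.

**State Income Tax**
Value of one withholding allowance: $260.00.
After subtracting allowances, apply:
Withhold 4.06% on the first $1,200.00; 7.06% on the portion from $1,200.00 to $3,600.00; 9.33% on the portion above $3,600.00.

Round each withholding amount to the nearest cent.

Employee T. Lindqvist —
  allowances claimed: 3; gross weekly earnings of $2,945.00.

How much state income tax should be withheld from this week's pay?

State Income Tax: taxable = $2,945.00 − 3×$260.00 = $2,165.00
  $48.72 + 7.06% × ($2,165.00 − $1,200.00) = $48.72 + 7.06% × $965.00 = $116.85

$116.85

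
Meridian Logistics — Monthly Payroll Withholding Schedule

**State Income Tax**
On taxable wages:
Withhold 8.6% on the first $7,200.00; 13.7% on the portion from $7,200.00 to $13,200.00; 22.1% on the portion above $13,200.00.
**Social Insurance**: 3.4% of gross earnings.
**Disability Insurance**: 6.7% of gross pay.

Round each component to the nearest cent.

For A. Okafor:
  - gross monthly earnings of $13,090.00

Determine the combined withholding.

State Income Tax: taxable = $13,090.00
  $619.20 + 13.7% × ($13,090.00 − $7,200.00) = $619.20 + 13.7% × $5,890.00 = $1,426.13
Social Insurance: 3.4% × $13,090.00 = $445.06
Disability Insurance: 6.7% × $13,090.00 = $877.03
Total: $1,426.13 + $445.06 + $877.03 = $2,748.22

$2,748.22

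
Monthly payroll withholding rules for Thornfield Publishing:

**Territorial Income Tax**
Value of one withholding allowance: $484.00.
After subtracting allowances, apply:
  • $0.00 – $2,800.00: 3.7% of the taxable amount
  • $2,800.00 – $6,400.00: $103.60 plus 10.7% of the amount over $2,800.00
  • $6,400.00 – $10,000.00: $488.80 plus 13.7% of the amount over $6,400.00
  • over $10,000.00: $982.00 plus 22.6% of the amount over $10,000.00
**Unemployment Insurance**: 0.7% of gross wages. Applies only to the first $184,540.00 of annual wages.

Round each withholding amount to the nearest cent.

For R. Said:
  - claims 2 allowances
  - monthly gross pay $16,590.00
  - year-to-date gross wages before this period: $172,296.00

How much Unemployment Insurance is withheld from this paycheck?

Unemployment Insurance: cap $184,540.00 − YTD $172,296.00 = $12,244.00 subject; 0.7% × $12,244.00 = $85.71

$85.71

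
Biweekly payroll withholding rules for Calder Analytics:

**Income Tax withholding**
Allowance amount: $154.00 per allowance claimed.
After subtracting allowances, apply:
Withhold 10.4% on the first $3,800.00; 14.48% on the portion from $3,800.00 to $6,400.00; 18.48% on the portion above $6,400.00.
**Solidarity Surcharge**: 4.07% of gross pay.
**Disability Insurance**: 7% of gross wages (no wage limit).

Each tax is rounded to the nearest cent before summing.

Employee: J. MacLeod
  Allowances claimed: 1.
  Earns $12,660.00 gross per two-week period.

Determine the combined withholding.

$3,301.53

Income Tax: taxable = $12,660.00 − 1×$154.00 = $12,506.00
  $771.68 + 18.48% × ($12,506.00 − $6,400.00) = $771.68 + 18.48% × $6,106.00 = $1,900.07
Solidarity Surcharge: 4.07% × $12,660.00 = $515.26
Disability Insurance: 7% × $12,660.00 = $886.20
Total: $1,900.07 + $515.26 + $886.20 = $3,301.53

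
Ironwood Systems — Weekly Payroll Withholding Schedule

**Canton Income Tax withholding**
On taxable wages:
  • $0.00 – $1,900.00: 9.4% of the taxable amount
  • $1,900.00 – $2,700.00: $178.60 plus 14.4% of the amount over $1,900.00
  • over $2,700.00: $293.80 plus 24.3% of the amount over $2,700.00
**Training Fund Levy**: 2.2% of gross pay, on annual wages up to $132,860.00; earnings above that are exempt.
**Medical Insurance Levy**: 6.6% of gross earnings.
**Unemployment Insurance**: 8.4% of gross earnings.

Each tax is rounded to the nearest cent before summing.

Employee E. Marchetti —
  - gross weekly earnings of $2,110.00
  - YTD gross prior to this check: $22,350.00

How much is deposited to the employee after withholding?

$1,538.24

Canton Income Tax: taxable = $2,110.00
  $178.60 + 14.4% × ($2,110.00 − $1,900.00) = $178.60 + 14.4% × $210.00 = $208.84
Training Fund Levy: 2.2% × $2,110.00 = $46.42
Medical Insurance Levy: 6.6% × $2,110.00 = $139.26
Unemployment Insurance: 8.4% × $2,110.00 = $177.24
Total withheld: $208.84 + $46.42 + $139.26 + $177.24 = $571.76
Net pay: $2,110.00 − $571.76 = $1,538.24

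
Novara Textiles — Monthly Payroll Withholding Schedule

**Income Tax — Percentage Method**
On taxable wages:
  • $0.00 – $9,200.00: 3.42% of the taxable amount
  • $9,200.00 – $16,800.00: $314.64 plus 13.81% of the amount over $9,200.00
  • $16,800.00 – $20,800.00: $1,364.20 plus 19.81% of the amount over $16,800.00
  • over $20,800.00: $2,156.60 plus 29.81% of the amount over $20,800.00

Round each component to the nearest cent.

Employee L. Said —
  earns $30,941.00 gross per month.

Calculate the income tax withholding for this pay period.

Income Tax: taxable = $30,941.00
  $2,156.60 + 29.81% × ($30,941.00 − $20,800.00) = $2,156.60 + 29.81% × $10,141.00 = $5,179.63

$5,179.63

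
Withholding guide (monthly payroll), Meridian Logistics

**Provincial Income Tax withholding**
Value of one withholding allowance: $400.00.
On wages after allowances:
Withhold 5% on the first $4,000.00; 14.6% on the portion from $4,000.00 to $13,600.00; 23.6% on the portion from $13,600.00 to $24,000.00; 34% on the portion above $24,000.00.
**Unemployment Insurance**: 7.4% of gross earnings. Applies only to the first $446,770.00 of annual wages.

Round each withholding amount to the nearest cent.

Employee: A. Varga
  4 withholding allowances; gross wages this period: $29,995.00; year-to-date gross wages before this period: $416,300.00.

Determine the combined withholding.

Provincial Income Tax: taxable = $29,995.00 − 4×$400.00 = $28,395.00
  $4,056.00 + 34% × ($28,395.00 − $24,000.00) = $4,056.00 + 34% × $4,395.00 = $5,550.30
Unemployment Insurance: 7.4% × $29,995.00 = $2,219.63
Total: $5,550.30 + $2,219.63 = $7,769.93

$7,769.93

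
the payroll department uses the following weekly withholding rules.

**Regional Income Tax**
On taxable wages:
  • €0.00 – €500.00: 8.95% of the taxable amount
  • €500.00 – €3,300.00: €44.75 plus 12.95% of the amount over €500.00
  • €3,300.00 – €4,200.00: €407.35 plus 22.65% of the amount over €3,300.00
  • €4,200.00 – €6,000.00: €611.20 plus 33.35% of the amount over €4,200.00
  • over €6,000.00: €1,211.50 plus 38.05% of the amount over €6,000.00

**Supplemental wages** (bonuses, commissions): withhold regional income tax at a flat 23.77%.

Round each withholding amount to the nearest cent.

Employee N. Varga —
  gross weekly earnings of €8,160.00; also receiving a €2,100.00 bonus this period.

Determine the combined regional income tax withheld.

€2,532.55

Regional Income Tax: taxable = €8,160.00
  €1,211.50 + 38.05% × (€8,160.00 − €6,000.00) = €1,211.50 + 38.05% × €2,160.00 = €2,033.38
Supplemental (23.77% flat on bonus): 23.77% × €2,100.00 = €499.17
Total regional income tax: €2,033.38 + €499.17 = €2,532.55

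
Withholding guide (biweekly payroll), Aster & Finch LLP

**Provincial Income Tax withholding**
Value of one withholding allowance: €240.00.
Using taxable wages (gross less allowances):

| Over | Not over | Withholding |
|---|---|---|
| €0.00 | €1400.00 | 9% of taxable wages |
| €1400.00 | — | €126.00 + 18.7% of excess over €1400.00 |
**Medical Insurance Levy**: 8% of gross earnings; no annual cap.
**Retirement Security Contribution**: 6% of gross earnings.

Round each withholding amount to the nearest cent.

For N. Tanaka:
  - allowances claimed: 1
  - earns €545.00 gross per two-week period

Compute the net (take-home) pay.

Provincial Income Tax: taxable = €545.00 − 1×€240.00 = €305.00
  9% × €305.00 = €27.45
Medical Insurance Levy: 8% × €545.00 = €43.60
Retirement Security Contribution: 6% × €545.00 = €32.70
Total withheld: €27.45 + €43.60 + €32.70 = €103.75
Net pay: €545.00 − €103.75 = €441.25

€441.25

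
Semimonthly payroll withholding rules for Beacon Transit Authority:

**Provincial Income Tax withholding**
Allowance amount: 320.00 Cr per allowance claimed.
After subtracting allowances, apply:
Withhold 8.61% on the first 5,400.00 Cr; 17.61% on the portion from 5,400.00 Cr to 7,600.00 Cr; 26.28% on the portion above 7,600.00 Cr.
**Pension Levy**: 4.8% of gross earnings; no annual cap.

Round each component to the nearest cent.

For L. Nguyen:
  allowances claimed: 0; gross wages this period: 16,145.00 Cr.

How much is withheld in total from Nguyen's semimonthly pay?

3,872.95 Cr

Provincial Income Tax: taxable = 16,145.00 Cr
  852.36 Cr + 26.28% × (16,145.00 Cr − 7,600.00 Cr) = 852.36 Cr + 26.28% × 8,545.00 Cr = 3,097.99 Cr
Pension Levy: 4.8% × 16,145.00 Cr = 774.96 Cr
Total: 3,097.99 Cr + 774.96 Cr = 3,872.95 Cr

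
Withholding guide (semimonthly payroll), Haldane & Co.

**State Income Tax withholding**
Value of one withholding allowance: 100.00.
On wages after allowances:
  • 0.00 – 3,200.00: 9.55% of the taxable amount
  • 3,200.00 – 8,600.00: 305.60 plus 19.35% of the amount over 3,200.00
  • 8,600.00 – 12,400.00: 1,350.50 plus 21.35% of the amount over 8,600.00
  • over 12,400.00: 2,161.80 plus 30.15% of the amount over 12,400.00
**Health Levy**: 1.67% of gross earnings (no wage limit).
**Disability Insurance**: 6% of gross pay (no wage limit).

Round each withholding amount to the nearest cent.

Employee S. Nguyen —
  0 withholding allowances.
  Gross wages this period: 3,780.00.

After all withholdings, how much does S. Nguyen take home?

State Income Tax: taxable = 3,780.00
  305.60 + 19.35% × (3,780.00 − 3,200.00) = 305.60 + 19.35% × 580.00 = 417.83
Health Levy: 1.67% × 3,780.00 = 63.13
Disability Insurance: 6% × 3,780.00 = 226.80
Total withheld: 417.83 + 63.13 + 226.80 = 707.76
Net pay: 3,780.00 − 707.76 = 3,072.24

3,072.24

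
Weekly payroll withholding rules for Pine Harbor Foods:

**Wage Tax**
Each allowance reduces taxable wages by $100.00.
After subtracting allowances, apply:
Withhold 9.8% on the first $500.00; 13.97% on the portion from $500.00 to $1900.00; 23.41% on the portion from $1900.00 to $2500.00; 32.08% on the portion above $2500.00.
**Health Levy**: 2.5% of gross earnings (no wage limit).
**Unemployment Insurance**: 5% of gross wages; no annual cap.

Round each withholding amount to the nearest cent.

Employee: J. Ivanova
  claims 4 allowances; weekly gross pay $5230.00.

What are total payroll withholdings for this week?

$1524.75

Wage Tax: taxable = $5230.00 − 4×$100.00 = $4830.00
  $385.04 + 32.08% × ($4830.00 − $2500.00) = $385.04 + 32.08% × $2330.00 = $1132.50
Health Levy: 2.5% × $5230.00 = $130.75
Unemployment Insurance: 5% × $5230.00 = $261.50
Total: $1132.50 + $130.75 + $261.50 = $1524.75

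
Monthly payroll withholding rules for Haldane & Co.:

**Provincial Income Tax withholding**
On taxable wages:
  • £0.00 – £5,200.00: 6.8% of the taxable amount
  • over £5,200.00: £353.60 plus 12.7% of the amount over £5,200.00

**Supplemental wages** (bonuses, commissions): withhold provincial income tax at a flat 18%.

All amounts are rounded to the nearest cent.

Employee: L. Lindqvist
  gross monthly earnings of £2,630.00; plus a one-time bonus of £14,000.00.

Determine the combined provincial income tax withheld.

Provincial Income Tax: taxable = £2,630.00
  6.8% × £2,630.00 = £178.84
Supplemental (18% flat on bonus): 18% × £14,000.00 = £2,520.00
Total provincial income tax: £178.84 + £2,520.00 = £2,698.84

£2,698.84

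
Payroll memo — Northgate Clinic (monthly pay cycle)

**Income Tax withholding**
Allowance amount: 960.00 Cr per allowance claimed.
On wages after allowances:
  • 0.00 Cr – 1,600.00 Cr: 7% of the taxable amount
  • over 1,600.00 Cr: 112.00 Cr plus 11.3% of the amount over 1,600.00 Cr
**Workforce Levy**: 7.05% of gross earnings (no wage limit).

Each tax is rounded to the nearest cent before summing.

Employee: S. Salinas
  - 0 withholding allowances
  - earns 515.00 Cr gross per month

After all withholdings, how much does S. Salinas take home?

Income Tax: taxable = 515.00 Cr
  7% × 515.00 Cr = 36.05 Cr
Workforce Levy: 7.05% × 515.00 Cr = 36.31 Cr
Total withheld: 36.05 Cr + 36.31 Cr = 72.36 Cr
Net pay: 515.00 Cr − 72.36 Cr = 442.64 Cr

442.64 Cr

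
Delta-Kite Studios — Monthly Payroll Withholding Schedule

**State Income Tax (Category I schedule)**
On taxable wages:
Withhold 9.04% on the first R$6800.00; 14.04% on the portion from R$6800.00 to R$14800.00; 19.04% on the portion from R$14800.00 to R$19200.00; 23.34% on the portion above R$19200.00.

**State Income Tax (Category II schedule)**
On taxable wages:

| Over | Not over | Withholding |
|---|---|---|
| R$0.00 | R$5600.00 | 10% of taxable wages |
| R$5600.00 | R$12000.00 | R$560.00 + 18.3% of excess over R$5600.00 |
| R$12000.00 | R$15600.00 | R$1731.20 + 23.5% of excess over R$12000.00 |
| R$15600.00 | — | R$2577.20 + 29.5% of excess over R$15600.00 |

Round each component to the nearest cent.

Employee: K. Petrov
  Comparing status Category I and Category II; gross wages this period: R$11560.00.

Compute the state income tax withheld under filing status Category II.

R$1650.68

State Income Tax (Category II): taxable = R$11560.00
  R$560.00 + 18.3% × (R$11560.00 − R$5600.00) = R$560.00 + 18.3% × R$5960.00 = R$1650.68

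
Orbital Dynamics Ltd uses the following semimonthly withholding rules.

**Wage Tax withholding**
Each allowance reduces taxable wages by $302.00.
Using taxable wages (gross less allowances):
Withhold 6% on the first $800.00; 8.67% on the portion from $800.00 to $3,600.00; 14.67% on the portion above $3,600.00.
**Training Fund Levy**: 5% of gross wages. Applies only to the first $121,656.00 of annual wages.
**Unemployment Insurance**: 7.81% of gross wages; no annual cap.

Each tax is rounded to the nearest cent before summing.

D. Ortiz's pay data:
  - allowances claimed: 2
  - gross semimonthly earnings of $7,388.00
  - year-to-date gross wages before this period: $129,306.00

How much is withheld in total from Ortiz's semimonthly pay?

$1,334.85

Wage Tax: taxable = $7,388.00 − 2×$302.00 = $6,784.00
  $290.76 + 14.67% × ($6,784.00 − $3,600.00) = $290.76 + 14.67% × $3,184.00 = $757.85
Training Fund Levy: YTD $129,306.00 ≥ cap $121,656.00 → $0.00
Unemployment Insurance: 7.81% × $7,388.00 = $577.00
Total: $757.85 + $0.00 + $577.00 = $1,334.85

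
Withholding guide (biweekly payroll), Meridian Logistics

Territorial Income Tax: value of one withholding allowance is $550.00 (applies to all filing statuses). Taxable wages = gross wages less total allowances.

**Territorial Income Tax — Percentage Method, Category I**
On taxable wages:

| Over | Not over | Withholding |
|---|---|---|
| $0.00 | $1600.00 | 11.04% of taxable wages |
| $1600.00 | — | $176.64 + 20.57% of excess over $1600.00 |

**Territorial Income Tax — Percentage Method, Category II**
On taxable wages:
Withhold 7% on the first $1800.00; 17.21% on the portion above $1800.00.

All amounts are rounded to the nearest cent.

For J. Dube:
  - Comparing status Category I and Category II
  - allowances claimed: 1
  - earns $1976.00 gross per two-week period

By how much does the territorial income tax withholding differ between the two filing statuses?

Territorial Income Tax (Category I): taxable = $1976.00 − 1×$550.00 = $1426.00
  11.04% × $1426.00 = $157.43
Territorial Income Tax (Category II): taxable = $1976.00 − 1×$550.00 = $1426.00
  7% × $1426.00 = $99.82
Difference: |$157.43 − $99.82| = $57.61 (higher under Category I)

$57.61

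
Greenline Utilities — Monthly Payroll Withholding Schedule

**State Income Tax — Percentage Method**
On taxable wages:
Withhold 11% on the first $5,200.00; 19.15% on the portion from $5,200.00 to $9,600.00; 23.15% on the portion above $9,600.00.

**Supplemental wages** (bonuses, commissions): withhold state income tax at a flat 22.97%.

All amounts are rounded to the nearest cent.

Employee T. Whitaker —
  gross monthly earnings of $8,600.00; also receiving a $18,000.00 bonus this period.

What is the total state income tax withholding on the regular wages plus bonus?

State Income Tax: taxable = $8,600.00
  $572.00 + 19.15% × ($8,600.00 − $5,200.00) = $572.00 + 19.15% × $3,400.00 = $1,223.10
Supplemental (22.97% flat on bonus): 22.97% × $18,000.00 = $4,134.60
Total state income tax: $1,223.10 + $4,134.60 = $5,357.70

$5,357.70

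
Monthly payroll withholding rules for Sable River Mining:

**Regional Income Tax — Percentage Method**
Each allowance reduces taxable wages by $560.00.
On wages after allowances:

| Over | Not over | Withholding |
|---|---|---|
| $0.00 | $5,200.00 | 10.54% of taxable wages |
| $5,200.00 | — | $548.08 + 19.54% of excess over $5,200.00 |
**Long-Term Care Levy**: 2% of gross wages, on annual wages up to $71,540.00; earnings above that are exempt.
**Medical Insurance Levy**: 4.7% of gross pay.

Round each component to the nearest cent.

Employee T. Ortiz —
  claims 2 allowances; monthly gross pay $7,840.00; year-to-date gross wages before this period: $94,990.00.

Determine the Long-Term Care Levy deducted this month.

$0.00

Long-Term Care Levy: YTD $94,990.00 ≥ cap $71,540.00 → $0.00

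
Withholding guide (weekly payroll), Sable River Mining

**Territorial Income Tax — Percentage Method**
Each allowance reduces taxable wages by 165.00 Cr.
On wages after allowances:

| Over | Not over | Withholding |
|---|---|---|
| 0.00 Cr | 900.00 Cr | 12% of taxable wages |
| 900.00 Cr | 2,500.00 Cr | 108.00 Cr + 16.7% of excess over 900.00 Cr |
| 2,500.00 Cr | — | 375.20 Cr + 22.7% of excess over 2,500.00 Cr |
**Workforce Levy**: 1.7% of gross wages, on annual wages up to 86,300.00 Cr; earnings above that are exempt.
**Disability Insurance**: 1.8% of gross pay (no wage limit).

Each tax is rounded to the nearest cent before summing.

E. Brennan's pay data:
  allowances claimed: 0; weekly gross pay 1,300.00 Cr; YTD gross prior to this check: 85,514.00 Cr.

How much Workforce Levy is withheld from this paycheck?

13.36 Cr

Workforce Levy: cap 86,300.00 Cr − YTD 85,514.00 Cr = 786.00 Cr subject; 1.7% × 786.00 Cr = 13.36 Cr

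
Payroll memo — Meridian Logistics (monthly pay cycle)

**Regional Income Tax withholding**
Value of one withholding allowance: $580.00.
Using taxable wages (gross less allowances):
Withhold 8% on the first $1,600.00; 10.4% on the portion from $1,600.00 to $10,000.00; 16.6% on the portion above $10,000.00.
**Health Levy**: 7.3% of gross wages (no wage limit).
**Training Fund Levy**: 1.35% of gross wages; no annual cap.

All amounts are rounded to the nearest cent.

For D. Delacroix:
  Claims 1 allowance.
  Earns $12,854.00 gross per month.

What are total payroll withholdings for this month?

$2,490.95

Regional Income Tax: taxable = $12,854.00 − 1×$580.00 = $12,274.00
  $1,001.60 + 16.6% × ($12,274.00 − $10,000.00) = $1,001.60 + 16.6% × $2,274.00 = $1,379.08
Health Levy: 7.3% × $12,854.00 = $938.34
Training Fund Levy: 1.35% × $12,854.00 = $173.53
Total: $1,379.08 + $938.34 + $173.53 = $2,490.95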